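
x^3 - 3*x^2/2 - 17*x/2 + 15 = (x - 5/2)*(x - 2)*(x + 3)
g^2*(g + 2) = g^3 + 2*g^2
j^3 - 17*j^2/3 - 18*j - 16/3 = (j - 8)*(j + 1/3)*(j + 2)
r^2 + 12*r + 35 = (r + 5)*(r + 7)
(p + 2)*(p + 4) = p^2 + 6*p + 8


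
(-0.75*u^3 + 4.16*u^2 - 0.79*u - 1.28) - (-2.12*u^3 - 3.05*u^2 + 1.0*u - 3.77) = 1.37*u^3 + 7.21*u^2 - 1.79*u + 2.49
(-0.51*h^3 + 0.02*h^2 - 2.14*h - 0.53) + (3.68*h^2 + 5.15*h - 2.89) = -0.51*h^3 + 3.7*h^2 + 3.01*h - 3.42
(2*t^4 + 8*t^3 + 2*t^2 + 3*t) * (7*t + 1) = 14*t^5 + 58*t^4 + 22*t^3 + 23*t^2 + 3*t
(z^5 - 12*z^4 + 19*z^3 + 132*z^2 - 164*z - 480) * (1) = z^5 - 12*z^4 + 19*z^3 + 132*z^2 - 164*z - 480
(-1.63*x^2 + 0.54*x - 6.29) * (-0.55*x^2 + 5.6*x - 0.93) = 0.8965*x^4 - 9.425*x^3 + 7.9994*x^2 - 35.7262*x + 5.8497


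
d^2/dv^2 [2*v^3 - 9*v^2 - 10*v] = 12*v - 18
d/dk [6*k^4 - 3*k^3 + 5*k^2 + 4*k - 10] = 24*k^3 - 9*k^2 + 10*k + 4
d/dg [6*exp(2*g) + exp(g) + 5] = (12*exp(g) + 1)*exp(g)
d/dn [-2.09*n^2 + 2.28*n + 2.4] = 2.28 - 4.18*n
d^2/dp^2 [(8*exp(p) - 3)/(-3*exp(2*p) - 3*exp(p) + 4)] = (-72*exp(4*p) + 180*exp(3*p) - 495*exp(2*p) + 75*exp(p) - 92)*exp(p)/(27*exp(6*p) + 81*exp(5*p) - 27*exp(4*p) - 189*exp(3*p) + 36*exp(2*p) + 144*exp(p) - 64)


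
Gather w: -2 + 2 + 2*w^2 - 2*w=2*w^2 - 2*w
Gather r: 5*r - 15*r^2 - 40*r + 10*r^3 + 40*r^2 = 10*r^3 + 25*r^2 - 35*r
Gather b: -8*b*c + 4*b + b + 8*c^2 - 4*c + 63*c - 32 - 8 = b*(5 - 8*c) + 8*c^2 + 59*c - 40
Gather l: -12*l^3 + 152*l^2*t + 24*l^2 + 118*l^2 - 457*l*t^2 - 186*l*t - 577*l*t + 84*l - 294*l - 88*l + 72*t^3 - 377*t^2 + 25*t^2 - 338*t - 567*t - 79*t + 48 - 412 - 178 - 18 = -12*l^3 + l^2*(152*t + 142) + l*(-457*t^2 - 763*t - 298) + 72*t^3 - 352*t^2 - 984*t - 560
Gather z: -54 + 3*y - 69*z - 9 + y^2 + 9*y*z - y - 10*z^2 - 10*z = y^2 + 2*y - 10*z^2 + z*(9*y - 79) - 63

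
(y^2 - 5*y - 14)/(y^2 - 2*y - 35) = (y + 2)/(y + 5)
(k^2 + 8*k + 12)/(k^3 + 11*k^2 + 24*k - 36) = (k + 2)/(k^2 + 5*k - 6)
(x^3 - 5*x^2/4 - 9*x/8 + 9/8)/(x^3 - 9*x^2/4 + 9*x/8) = (x + 1)/x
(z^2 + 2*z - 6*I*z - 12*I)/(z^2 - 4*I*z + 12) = (z + 2)/(z + 2*I)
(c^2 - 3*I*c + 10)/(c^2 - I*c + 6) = (c - 5*I)/(c - 3*I)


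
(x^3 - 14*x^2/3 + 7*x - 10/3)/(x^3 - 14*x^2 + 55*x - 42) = (3*x^2 - 11*x + 10)/(3*(x^2 - 13*x + 42))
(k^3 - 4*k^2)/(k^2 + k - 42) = k^2*(k - 4)/(k^2 + k - 42)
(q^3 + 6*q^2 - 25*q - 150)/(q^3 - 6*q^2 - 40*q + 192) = (q^2 - 25)/(q^2 - 12*q + 32)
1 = 1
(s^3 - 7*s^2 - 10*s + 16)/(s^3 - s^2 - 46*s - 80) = (s - 1)/(s + 5)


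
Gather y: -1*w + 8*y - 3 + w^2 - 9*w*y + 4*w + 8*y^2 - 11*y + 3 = w^2 + 3*w + 8*y^2 + y*(-9*w - 3)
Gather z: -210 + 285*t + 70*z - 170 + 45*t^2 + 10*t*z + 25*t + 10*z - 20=45*t^2 + 310*t + z*(10*t + 80) - 400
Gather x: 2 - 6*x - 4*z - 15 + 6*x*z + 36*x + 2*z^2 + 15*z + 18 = x*(6*z + 30) + 2*z^2 + 11*z + 5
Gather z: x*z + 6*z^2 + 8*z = 6*z^2 + z*(x + 8)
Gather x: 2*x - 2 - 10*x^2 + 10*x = -10*x^2 + 12*x - 2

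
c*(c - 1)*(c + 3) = c^3 + 2*c^2 - 3*c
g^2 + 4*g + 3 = (g + 1)*(g + 3)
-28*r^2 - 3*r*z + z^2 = (-7*r + z)*(4*r + z)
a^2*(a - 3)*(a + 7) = a^4 + 4*a^3 - 21*a^2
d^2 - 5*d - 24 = (d - 8)*(d + 3)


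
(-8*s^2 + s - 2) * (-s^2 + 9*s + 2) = 8*s^4 - 73*s^3 - 5*s^2 - 16*s - 4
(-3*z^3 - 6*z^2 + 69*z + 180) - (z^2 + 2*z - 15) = -3*z^3 - 7*z^2 + 67*z + 195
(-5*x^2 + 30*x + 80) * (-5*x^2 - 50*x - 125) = 25*x^4 + 100*x^3 - 1275*x^2 - 7750*x - 10000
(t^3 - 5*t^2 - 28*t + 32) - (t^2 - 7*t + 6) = t^3 - 6*t^2 - 21*t + 26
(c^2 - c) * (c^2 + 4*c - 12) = c^4 + 3*c^3 - 16*c^2 + 12*c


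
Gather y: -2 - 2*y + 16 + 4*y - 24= 2*y - 10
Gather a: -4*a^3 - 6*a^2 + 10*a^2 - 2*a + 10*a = -4*a^3 + 4*a^2 + 8*a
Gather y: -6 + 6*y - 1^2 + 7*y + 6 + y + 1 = 14*y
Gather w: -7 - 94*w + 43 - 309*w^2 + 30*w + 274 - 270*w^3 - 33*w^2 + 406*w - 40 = -270*w^3 - 342*w^2 + 342*w + 270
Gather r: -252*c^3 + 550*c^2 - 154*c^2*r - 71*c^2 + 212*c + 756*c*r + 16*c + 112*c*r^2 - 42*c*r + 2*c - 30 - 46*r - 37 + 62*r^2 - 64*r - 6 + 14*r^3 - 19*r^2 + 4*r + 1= -252*c^3 + 479*c^2 + 230*c + 14*r^3 + r^2*(112*c + 43) + r*(-154*c^2 + 714*c - 106) - 72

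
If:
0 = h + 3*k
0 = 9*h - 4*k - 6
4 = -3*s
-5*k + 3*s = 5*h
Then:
No Solution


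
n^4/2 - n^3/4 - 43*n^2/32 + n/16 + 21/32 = (n/2 + 1/2)*(n - 7/4)*(n - 3/4)*(n + 1)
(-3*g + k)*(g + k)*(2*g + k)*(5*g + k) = -30*g^4 - 41*g^3*k - 7*g^2*k^2 + 5*g*k^3 + k^4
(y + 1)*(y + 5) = y^2 + 6*y + 5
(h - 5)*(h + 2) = h^2 - 3*h - 10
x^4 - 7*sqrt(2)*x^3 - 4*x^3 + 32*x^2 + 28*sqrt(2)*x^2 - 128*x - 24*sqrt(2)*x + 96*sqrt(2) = (x - 4)*(x - 3*sqrt(2))*(x - 2*sqrt(2))^2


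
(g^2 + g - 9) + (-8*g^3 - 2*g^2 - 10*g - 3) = -8*g^3 - g^2 - 9*g - 12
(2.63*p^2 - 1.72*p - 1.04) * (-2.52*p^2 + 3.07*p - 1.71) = -6.6276*p^4 + 12.4085*p^3 - 7.1569*p^2 - 0.2516*p + 1.7784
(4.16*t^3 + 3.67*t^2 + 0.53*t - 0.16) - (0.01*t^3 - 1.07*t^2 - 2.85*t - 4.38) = 4.15*t^3 + 4.74*t^2 + 3.38*t + 4.22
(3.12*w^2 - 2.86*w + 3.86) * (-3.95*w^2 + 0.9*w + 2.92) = -12.324*w^4 + 14.105*w^3 - 8.7106*w^2 - 4.8772*w + 11.2712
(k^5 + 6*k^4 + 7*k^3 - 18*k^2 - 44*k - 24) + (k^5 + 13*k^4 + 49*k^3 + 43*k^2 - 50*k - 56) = 2*k^5 + 19*k^4 + 56*k^3 + 25*k^2 - 94*k - 80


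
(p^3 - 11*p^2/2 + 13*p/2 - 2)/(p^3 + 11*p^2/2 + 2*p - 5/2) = (p^2 - 5*p + 4)/(p^2 + 6*p + 5)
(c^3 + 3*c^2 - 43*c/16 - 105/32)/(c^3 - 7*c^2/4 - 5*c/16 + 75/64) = 2*(2*c + 7)/(4*c - 5)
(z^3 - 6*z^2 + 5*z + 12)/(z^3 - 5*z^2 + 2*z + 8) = (z - 3)/(z - 2)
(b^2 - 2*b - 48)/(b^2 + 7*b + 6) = (b - 8)/(b + 1)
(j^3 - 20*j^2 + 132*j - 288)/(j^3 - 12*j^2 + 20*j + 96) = (j - 6)/(j + 2)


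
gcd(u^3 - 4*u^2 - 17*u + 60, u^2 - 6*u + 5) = u - 5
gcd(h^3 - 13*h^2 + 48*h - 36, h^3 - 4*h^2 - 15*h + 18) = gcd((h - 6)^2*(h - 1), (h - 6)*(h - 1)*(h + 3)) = h^2 - 7*h + 6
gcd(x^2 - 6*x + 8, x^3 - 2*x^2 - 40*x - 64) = 1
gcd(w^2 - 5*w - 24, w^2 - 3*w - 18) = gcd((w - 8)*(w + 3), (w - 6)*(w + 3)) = w + 3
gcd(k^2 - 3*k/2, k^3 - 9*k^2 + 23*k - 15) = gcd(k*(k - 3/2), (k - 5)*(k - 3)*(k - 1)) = 1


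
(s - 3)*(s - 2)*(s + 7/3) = s^3 - 8*s^2/3 - 17*s/3 + 14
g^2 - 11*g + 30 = (g - 6)*(g - 5)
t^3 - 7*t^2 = t^2*(t - 7)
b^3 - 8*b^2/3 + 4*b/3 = b*(b - 2)*(b - 2/3)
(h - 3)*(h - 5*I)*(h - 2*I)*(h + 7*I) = h^4 - 3*h^3 + 39*h^2 - 117*h - 70*I*h + 210*I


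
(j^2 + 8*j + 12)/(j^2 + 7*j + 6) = (j + 2)/(j + 1)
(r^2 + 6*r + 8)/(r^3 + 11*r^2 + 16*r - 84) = (r^2 + 6*r + 8)/(r^3 + 11*r^2 + 16*r - 84)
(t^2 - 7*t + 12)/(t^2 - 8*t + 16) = (t - 3)/(t - 4)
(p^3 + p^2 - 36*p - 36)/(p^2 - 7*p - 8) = (p^2 - 36)/(p - 8)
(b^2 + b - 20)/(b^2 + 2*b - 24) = (b + 5)/(b + 6)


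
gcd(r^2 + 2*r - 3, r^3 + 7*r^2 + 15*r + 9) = r + 3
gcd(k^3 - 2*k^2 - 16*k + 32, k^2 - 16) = k^2 - 16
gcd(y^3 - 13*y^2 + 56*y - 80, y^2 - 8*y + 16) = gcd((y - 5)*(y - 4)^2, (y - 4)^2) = y^2 - 8*y + 16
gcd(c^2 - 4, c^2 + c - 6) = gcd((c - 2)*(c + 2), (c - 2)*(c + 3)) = c - 2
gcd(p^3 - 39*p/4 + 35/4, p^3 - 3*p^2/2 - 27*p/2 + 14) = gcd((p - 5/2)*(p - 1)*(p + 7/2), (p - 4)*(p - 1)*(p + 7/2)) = p^2 + 5*p/2 - 7/2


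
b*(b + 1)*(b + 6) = b^3 + 7*b^2 + 6*b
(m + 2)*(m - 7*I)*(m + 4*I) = m^3 + 2*m^2 - 3*I*m^2 + 28*m - 6*I*m + 56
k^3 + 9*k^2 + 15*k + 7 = (k + 1)^2*(k + 7)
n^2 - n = n*(n - 1)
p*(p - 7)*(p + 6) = p^3 - p^2 - 42*p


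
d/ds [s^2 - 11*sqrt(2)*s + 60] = 2*s - 11*sqrt(2)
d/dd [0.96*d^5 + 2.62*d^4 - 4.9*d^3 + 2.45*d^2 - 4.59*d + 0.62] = 4.8*d^4 + 10.48*d^3 - 14.7*d^2 + 4.9*d - 4.59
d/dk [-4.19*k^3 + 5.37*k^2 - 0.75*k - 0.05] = -12.57*k^2 + 10.74*k - 0.75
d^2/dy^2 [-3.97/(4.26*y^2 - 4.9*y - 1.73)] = (-144.091944*y^2 + 165.73956*y + 3.97*(8.52*y - 4.9)*(17.04*y - 9.8) + 58.516212)/(-4.26*y^2 + 4.9*y + 1.73)^3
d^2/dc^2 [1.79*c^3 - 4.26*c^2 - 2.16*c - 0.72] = 10.74*c - 8.52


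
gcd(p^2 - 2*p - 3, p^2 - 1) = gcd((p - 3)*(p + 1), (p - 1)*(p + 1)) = p + 1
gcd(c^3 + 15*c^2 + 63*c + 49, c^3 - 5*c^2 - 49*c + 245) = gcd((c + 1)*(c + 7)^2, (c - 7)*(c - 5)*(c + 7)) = c + 7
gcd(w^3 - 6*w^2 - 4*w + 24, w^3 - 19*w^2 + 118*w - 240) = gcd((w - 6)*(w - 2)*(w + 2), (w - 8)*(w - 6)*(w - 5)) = w - 6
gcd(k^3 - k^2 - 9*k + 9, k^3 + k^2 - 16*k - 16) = 1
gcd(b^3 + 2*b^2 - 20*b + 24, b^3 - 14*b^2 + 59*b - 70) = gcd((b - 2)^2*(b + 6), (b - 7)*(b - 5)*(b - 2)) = b - 2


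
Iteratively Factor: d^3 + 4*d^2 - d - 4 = (d + 4)*(d^2 - 1) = (d + 1)*(d + 4)*(d - 1)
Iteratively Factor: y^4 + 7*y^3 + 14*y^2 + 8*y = (y)*(y^3 + 7*y^2 + 14*y + 8) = y*(y + 4)*(y^2 + 3*y + 2) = y*(y + 2)*(y + 4)*(y + 1)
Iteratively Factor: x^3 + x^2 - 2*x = (x - 1)*(x^2 + 2*x) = x*(x - 1)*(x + 2)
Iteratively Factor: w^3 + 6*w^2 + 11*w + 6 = (w + 2)*(w^2 + 4*w + 3) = (w + 1)*(w + 2)*(w + 3)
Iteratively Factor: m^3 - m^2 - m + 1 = (m - 1)*(m^2 - 1) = (m - 1)*(m + 1)*(m - 1)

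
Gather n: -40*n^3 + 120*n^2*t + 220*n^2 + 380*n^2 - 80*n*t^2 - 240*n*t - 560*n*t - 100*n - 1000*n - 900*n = -40*n^3 + n^2*(120*t + 600) + n*(-80*t^2 - 800*t - 2000)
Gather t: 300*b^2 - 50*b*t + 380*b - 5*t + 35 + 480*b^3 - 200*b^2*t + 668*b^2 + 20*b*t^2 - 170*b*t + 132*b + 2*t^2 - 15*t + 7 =480*b^3 + 968*b^2 + 512*b + t^2*(20*b + 2) + t*(-200*b^2 - 220*b - 20) + 42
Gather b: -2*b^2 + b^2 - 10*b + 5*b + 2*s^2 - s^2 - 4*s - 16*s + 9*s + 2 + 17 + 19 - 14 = -b^2 - 5*b + s^2 - 11*s + 24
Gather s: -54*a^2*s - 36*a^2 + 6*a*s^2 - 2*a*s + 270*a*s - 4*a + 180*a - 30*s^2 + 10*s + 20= -36*a^2 + 176*a + s^2*(6*a - 30) + s*(-54*a^2 + 268*a + 10) + 20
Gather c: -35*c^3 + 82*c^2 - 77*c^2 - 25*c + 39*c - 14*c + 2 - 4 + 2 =-35*c^3 + 5*c^2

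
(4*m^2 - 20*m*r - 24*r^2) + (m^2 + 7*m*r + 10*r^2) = 5*m^2 - 13*m*r - 14*r^2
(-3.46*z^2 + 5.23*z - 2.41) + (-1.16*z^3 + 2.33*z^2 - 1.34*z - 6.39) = -1.16*z^3 - 1.13*z^2 + 3.89*z - 8.8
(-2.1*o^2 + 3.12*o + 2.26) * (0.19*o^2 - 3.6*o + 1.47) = -0.399*o^4 + 8.1528*o^3 - 13.8896*o^2 - 3.5496*o + 3.3222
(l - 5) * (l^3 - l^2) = l^4 - 6*l^3 + 5*l^2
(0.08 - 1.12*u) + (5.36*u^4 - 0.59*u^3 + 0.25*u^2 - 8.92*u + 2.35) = 5.36*u^4 - 0.59*u^3 + 0.25*u^2 - 10.04*u + 2.43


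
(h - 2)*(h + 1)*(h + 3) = h^3 + 2*h^2 - 5*h - 6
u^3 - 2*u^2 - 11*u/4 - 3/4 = (u - 3)*(u + 1/2)^2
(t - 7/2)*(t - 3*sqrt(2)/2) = t^2 - 7*t/2 - 3*sqrt(2)*t/2 + 21*sqrt(2)/4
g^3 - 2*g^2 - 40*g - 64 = (g - 8)*(g + 2)*(g + 4)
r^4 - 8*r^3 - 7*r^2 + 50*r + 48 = (r - 8)*(r - 3)*(r + 1)*(r + 2)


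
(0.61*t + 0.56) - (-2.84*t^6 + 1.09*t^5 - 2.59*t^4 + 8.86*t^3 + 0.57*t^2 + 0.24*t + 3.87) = 2.84*t^6 - 1.09*t^5 + 2.59*t^4 - 8.86*t^3 - 0.57*t^2 + 0.37*t - 3.31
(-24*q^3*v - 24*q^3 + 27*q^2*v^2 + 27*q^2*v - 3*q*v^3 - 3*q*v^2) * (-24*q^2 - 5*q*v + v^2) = 576*q^5*v + 576*q^5 - 528*q^4*v^2 - 528*q^4*v - 87*q^3*v^3 - 87*q^3*v^2 + 42*q^2*v^4 + 42*q^2*v^3 - 3*q*v^5 - 3*q*v^4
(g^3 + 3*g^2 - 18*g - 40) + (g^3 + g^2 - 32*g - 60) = 2*g^3 + 4*g^2 - 50*g - 100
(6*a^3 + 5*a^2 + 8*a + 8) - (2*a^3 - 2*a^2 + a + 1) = 4*a^3 + 7*a^2 + 7*a + 7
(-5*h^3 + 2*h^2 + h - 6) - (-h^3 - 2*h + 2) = -4*h^3 + 2*h^2 + 3*h - 8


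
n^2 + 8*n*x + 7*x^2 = (n + x)*(n + 7*x)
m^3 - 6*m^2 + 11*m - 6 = (m - 3)*(m - 2)*(m - 1)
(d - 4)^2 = d^2 - 8*d + 16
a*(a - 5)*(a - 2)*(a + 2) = a^4 - 5*a^3 - 4*a^2 + 20*a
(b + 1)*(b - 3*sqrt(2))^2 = b^3 - 6*sqrt(2)*b^2 + b^2 - 6*sqrt(2)*b + 18*b + 18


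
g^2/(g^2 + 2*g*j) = g/(g + 2*j)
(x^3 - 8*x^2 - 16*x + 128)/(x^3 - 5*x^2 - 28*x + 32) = (x - 4)/(x - 1)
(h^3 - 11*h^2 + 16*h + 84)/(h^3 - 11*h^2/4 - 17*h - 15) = 4*(h - 7)/(4*h + 5)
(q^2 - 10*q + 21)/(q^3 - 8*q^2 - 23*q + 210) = (q - 3)/(q^2 - q - 30)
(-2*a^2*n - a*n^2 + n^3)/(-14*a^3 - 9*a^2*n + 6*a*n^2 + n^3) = n/(7*a + n)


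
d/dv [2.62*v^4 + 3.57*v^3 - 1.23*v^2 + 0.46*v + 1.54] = 10.48*v^3 + 10.71*v^2 - 2.46*v + 0.46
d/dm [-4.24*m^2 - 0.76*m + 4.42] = -8.48*m - 0.76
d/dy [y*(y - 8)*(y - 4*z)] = 3*y^2 - 8*y*z - 16*y + 32*z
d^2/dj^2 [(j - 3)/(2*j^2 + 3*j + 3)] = 2*(3*(1 - 2*j)*(2*j^2 + 3*j + 3) + (j - 3)*(4*j + 3)^2)/(2*j^2 + 3*j + 3)^3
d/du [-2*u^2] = -4*u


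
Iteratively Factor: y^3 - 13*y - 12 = (y - 4)*(y^2 + 4*y + 3) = (y - 4)*(y + 1)*(y + 3)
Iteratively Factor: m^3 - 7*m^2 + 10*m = (m - 2)*(m^2 - 5*m) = (m - 5)*(m - 2)*(m)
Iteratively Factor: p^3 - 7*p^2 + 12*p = (p)*(p^2 - 7*p + 12) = p*(p - 4)*(p - 3)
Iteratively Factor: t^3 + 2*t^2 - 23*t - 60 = (t - 5)*(t^2 + 7*t + 12) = (t - 5)*(t + 4)*(t + 3)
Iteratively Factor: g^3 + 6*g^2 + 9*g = (g + 3)*(g^2 + 3*g) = (g + 3)^2*(g)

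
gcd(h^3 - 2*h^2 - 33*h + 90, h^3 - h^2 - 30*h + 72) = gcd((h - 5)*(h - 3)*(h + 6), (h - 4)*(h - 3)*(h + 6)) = h^2 + 3*h - 18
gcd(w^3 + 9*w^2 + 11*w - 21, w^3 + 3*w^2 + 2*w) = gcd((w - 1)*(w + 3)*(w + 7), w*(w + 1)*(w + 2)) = 1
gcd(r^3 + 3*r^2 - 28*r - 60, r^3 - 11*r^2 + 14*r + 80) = r^2 - 3*r - 10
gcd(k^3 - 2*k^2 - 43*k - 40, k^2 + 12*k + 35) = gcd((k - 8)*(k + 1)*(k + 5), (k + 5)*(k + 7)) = k + 5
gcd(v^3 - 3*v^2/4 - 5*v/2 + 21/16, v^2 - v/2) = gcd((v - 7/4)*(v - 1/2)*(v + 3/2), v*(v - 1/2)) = v - 1/2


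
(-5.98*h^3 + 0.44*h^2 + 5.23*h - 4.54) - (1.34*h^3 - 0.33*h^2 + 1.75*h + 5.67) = -7.32*h^3 + 0.77*h^2 + 3.48*h - 10.21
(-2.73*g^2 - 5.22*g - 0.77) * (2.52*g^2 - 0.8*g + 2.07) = -6.8796*g^4 - 10.9704*g^3 - 3.4155*g^2 - 10.1894*g - 1.5939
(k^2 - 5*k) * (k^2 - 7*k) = k^4 - 12*k^3 + 35*k^2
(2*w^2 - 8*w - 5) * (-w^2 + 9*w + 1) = -2*w^4 + 26*w^3 - 65*w^2 - 53*w - 5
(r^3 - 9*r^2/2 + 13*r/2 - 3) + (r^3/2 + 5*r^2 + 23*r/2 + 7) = 3*r^3/2 + r^2/2 + 18*r + 4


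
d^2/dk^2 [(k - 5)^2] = 2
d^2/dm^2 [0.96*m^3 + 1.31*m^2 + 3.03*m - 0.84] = 5.76*m + 2.62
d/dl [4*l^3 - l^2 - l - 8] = 12*l^2 - 2*l - 1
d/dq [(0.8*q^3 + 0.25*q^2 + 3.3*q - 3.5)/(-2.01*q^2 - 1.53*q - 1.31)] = (-1.608*q^4 - 2.448*q^3 + 3.1065*q^2 - 14.725*q - 9.678)/(4.0401*q^4 + 6.1506*q^3 + 7.6071*q^2 + 4.0086*q + 1.7161)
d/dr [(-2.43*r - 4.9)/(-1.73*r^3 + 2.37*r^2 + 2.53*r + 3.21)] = (-8.4078*r^3 - 19.6719*r^2 + 23.226*r + 4.5967)/(2.9929*r^6 - 8.2002*r^5 - 3.1369*r^4 + 0.8856*r^3 + 21.6163*r^2 + 16.2426*r + 10.3041)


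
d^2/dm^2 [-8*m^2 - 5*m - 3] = -16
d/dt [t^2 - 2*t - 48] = 2*t - 2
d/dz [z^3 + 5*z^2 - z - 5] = 3*z^2 + 10*z - 1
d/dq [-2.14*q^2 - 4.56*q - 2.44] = -4.28*q - 4.56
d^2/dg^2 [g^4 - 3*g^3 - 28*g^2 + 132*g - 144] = 12*g^2 - 18*g - 56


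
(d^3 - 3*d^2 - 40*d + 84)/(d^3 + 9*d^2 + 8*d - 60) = (d - 7)/(d + 5)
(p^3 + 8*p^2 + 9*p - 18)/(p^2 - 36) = (p^2 + 2*p - 3)/(p - 6)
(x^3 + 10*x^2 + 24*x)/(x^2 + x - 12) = x*(x + 6)/(x - 3)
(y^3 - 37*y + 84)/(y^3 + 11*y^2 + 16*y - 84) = (y^2 - 7*y + 12)/(y^2 + 4*y - 12)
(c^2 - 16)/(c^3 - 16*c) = 1/c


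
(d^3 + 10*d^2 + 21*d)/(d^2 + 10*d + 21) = d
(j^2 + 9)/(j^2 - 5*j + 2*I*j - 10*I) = (j^2 + 9)/(j^2 + j*(-5 + 2*I) - 10*I)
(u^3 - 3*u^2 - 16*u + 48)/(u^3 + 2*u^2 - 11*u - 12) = (u - 4)/(u + 1)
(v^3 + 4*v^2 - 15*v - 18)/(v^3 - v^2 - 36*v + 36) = (v^2 - 2*v - 3)/(v^2 - 7*v + 6)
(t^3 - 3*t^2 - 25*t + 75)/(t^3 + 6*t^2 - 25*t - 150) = (t - 3)/(t + 6)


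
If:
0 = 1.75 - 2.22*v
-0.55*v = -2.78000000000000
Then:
No Solution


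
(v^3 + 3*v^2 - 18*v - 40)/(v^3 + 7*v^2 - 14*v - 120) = (v + 2)/(v + 6)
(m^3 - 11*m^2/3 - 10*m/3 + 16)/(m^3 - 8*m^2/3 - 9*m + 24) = (m + 2)/(m + 3)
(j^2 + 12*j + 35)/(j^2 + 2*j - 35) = (j + 5)/(j - 5)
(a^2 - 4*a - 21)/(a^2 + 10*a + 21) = (a - 7)/(a + 7)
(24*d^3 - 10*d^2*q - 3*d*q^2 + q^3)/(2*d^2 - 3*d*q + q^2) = (-12*d^2 - d*q + q^2)/(-d + q)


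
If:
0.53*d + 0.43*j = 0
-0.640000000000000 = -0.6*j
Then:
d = -0.87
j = 1.07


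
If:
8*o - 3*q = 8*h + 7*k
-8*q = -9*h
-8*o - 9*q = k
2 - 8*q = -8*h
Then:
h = 2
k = -43/8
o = -119/64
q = 9/4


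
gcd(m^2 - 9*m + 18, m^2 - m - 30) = m - 6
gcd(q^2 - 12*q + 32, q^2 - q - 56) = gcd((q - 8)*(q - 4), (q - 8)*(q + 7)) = q - 8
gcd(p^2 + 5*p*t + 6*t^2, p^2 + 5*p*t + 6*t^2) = p^2 + 5*p*t + 6*t^2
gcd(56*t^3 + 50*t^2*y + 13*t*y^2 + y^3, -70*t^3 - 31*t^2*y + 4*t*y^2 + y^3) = 14*t^2 + 9*t*y + y^2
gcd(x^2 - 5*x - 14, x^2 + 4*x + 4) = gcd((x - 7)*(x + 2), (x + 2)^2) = x + 2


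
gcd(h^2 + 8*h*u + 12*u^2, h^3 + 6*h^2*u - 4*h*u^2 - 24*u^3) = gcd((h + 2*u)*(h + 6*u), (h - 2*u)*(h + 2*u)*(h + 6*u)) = h^2 + 8*h*u + 12*u^2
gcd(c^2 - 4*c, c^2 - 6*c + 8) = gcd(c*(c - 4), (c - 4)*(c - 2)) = c - 4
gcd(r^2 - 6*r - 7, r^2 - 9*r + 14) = r - 7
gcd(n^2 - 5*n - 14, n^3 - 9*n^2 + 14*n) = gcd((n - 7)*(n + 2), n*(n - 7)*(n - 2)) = n - 7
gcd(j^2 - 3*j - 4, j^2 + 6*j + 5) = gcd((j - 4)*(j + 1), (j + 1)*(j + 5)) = j + 1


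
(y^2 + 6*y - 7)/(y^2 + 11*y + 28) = (y - 1)/(y + 4)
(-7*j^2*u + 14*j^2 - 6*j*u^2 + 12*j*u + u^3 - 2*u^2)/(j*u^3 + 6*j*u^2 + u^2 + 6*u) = (-7*j^2*u + 14*j^2 - 6*j*u^2 + 12*j*u + u^3 - 2*u^2)/(u*(j*u^2 + 6*j*u + u + 6))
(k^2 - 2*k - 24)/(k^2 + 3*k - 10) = (k^2 - 2*k - 24)/(k^2 + 3*k - 10)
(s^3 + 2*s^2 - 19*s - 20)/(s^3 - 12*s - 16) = (s^2 + 6*s + 5)/(s^2 + 4*s + 4)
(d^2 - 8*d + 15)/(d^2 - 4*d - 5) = (d - 3)/(d + 1)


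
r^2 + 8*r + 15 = (r + 3)*(r + 5)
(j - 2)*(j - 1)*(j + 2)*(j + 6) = j^4 + 5*j^3 - 10*j^2 - 20*j + 24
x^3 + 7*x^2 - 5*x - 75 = (x - 3)*(x + 5)^2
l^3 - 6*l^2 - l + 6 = (l - 6)*(l - 1)*(l + 1)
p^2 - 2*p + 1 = (p - 1)^2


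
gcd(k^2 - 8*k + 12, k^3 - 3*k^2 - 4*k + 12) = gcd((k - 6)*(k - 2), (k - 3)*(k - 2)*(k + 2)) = k - 2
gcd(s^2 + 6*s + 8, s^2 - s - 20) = s + 4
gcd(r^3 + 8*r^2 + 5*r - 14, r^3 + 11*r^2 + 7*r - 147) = r + 7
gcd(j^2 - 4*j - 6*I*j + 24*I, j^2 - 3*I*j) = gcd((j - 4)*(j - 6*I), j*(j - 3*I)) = 1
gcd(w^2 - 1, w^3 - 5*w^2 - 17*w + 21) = w - 1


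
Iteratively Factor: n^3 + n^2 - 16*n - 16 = (n + 4)*(n^2 - 3*n - 4) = (n + 1)*(n + 4)*(n - 4)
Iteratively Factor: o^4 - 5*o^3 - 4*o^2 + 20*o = (o - 5)*(o^3 - 4*o) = (o - 5)*(o - 2)*(o^2 + 2*o) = (o - 5)*(o - 2)*(o + 2)*(o)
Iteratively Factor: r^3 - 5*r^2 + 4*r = (r)*(r^2 - 5*r + 4) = r*(r - 4)*(r - 1)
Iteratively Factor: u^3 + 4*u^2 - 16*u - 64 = (u + 4)*(u^2 - 16) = (u - 4)*(u + 4)*(u + 4)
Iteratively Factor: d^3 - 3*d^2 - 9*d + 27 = (d + 3)*(d^2 - 6*d + 9) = (d - 3)*(d + 3)*(d - 3)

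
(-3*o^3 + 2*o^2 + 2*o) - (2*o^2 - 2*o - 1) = -3*o^3 + 4*o + 1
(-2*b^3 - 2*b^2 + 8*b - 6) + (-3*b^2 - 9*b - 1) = -2*b^3 - 5*b^2 - b - 7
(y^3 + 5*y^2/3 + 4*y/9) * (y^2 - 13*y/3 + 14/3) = y^5 - 8*y^4/3 - 19*y^3/9 + 158*y^2/27 + 56*y/27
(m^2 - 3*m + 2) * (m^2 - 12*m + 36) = m^4 - 15*m^3 + 74*m^2 - 132*m + 72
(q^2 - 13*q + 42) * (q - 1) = q^3 - 14*q^2 + 55*q - 42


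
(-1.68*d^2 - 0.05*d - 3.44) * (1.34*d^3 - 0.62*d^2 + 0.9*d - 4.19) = -2.2512*d^5 + 0.9746*d^4 - 6.0906*d^3 + 9.127*d^2 - 2.8865*d + 14.4136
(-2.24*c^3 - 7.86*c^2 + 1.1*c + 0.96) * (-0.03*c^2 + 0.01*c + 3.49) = 0.0672*c^5 + 0.2134*c^4 - 7.9292*c^3 - 27.4492*c^2 + 3.8486*c + 3.3504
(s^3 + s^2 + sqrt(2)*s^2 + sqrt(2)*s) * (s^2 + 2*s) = s^5 + sqrt(2)*s^4 + 3*s^4 + 2*s^3 + 3*sqrt(2)*s^3 + 2*sqrt(2)*s^2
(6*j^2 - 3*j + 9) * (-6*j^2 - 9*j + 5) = -36*j^4 - 36*j^3 + 3*j^2 - 96*j + 45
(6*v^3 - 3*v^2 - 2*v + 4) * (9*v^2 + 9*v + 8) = 54*v^5 + 27*v^4 + 3*v^3 - 6*v^2 + 20*v + 32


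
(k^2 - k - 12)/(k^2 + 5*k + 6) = (k - 4)/(k + 2)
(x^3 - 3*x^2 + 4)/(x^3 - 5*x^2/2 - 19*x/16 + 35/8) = 16*(x^2 - x - 2)/(16*x^2 - 8*x - 35)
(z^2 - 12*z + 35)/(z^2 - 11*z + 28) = (z - 5)/(z - 4)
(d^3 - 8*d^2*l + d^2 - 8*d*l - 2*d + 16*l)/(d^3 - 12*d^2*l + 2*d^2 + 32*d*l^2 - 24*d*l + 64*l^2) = (d - 1)/(d - 4*l)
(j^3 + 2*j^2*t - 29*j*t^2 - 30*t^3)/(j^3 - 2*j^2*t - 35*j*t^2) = (-j^3 - 2*j^2*t + 29*j*t^2 + 30*t^3)/(j*(-j^2 + 2*j*t + 35*t^2))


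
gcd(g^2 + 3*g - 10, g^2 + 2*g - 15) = g + 5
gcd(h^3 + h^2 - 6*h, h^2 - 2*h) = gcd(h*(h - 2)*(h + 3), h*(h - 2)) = h^2 - 2*h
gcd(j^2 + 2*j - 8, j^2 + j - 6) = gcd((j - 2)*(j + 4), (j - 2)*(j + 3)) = j - 2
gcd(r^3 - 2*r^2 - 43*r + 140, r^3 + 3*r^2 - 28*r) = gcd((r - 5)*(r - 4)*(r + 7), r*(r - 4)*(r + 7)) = r^2 + 3*r - 28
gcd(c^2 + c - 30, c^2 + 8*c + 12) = c + 6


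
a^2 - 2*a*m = a*(a - 2*m)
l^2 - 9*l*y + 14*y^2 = (l - 7*y)*(l - 2*y)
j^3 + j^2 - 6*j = j*(j - 2)*(j + 3)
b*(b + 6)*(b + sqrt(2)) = b^3 + sqrt(2)*b^2 + 6*b^2 + 6*sqrt(2)*b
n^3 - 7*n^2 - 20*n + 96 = (n - 8)*(n - 3)*(n + 4)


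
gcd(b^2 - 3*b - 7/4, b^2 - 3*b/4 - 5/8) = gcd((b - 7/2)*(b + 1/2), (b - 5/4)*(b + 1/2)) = b + 1/2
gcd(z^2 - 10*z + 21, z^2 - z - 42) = z - 7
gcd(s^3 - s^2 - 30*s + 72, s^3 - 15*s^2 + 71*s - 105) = s - 3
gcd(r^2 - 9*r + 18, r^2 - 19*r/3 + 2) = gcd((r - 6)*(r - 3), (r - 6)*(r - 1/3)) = r - 6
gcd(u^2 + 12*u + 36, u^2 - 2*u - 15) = 1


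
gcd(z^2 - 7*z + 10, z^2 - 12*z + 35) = z - 5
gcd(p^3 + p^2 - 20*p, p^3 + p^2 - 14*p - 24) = p - 4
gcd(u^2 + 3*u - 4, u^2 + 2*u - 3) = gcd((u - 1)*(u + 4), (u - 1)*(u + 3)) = u - 1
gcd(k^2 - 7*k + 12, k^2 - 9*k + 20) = k - 4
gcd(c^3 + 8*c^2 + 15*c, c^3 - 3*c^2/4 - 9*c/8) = c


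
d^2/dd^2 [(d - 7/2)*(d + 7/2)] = 2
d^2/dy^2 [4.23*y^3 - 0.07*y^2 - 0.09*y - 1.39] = 25.38*y - 0.14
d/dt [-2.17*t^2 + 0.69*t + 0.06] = 0.69 - 4.34*t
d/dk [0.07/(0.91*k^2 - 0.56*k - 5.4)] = (0.0392 - 0.1274*k)/(-0.91*k^2 + 0.56*k + 5.4)^2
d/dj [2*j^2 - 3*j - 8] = 4*j - 3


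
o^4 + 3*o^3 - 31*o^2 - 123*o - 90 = (o - 6)*(o + 1)*(o + 3)*(o + 5)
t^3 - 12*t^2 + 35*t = t*(t - 7)*(t - 5)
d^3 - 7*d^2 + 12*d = d*(d - 4)*(d - 3)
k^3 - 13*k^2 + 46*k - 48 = (k - 8)*(k - 3)*(k - 2)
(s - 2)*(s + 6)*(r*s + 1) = r*s^3 + 4*r*s^2 - 12*r*s + s^2 + 4*s - 12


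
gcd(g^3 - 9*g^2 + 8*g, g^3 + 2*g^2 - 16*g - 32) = 1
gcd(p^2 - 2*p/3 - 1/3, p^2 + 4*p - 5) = p - 1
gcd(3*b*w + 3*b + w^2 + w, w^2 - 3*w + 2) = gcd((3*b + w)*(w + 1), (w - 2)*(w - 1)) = 1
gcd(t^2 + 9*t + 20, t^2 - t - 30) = t + 5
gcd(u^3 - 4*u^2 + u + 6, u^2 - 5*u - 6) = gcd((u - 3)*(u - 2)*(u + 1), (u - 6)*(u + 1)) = u + 1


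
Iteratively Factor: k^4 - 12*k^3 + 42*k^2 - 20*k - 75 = (k - 3)*(k^3 - 9*k^2 + 15*k + 25) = (k - 3)*(k + 1)*(k^2 - 10*k + 25) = (k - 5)*(k - 3)*(k + 1)*(k - 5)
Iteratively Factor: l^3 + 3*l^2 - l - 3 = (l + 1)*(l^2 + 2*l - 3) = (l - 1)*(l + 1)*(l + 3)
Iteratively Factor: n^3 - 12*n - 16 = (n - 4)*(n^2 + 4*n + 4) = (n - 4)*(n + 2)*(n + 2)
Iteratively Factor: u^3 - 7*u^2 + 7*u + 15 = (u + 1)*(u^2 - 8*u + 15) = (u - 5)*(u + 1)*(u - 3)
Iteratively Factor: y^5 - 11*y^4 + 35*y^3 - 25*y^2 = (y - 1)*(y^4 - 10*y^3 + 25*y^2) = y*(y - 1)*(y^3 - 10*y^2 + 25*y) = y*(y - 5)*(y - 1)*(y^2 - 5*y) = y*(y - 5)^2*(y - 1)*(y)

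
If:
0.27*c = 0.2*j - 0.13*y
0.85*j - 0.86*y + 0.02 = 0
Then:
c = 0.26797385620915*y - 0.0174291938997821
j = 1.01176470588235*y - 0.0235294117647059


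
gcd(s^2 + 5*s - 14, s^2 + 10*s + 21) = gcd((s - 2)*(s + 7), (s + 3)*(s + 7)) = s + 7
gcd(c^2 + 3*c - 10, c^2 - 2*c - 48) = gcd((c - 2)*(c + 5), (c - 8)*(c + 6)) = 1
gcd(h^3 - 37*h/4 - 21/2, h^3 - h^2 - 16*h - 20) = h + 2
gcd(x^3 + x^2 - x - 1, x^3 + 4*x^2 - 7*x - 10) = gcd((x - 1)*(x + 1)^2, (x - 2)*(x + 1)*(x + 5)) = x + 1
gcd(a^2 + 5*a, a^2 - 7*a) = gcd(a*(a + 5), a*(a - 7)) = a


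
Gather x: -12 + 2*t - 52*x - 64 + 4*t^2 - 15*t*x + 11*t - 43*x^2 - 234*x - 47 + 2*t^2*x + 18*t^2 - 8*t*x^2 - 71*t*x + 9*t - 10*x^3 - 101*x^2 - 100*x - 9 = 22*t^2 + 22*t - 10*x^3 + x^2*(-8*t - 144) + x*(2*t^2 - 86*t - 386) - 132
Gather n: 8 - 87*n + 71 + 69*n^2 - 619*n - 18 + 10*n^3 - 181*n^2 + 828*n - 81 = 10*n^3 - 112*n^2 + 122*n - 20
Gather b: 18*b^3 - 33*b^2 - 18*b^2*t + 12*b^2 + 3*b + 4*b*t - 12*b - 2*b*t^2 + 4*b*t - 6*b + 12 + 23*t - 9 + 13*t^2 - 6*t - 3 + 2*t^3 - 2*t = 18*b^3 + b^2*(-18*t - 21) + b*(-2*t^2 + 8*t - 15) + 2*t^3 + 13*t^2 + 15*t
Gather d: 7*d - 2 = 7*d - 2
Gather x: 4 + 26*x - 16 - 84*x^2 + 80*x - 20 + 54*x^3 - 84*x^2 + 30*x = 54*x^3 - 168*x^2 + 136*x - 32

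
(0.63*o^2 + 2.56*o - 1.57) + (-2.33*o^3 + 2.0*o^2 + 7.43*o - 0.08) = -2.33*o^3 + 2.63*o^2 + 9.99*o - 1.65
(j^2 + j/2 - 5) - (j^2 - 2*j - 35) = 5*j/2 + 30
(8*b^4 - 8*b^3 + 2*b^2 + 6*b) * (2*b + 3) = 16*b^5 + 8*b^4 - 20*b^3 + 18*b^2 + 18*b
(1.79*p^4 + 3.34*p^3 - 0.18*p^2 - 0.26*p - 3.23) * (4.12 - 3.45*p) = -6.1755*p^5 - 4.1482*p^4 + 14.3818*p^3 + 0.1554*p^2 + 10.0723*p - 13.3076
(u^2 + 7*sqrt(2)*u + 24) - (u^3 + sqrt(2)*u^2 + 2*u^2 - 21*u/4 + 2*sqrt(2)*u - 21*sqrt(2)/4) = -u^3 - sqrt(2)*u^2 - u^2 + 21*u/4 + 5*sqrt(2)*u + 21*sqrt(2)/4 + 24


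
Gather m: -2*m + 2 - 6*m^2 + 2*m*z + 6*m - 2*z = -6*m^2 + m*(2*z + 4) - 2*z + 2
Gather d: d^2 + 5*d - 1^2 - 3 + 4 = d^2 + 5*d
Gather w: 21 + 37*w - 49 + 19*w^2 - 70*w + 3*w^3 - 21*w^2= 3*w^3 - 2*w^2 - 33*w - 28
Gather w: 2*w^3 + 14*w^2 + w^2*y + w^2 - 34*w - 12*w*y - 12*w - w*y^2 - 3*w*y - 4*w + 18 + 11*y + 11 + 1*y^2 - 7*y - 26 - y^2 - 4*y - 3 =2*w^3 + w^2*(y + 15) + w*(-y^2 - 15*y - 50)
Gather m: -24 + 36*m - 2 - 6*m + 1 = 30*m - 25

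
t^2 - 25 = (t - 5)*(t + 5)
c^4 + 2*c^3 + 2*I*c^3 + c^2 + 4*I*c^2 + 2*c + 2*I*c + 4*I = (c + 2)*(c - I)*(c + I)*(c + 2*I)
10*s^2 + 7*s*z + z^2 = (2*s + z)*(5*s + z)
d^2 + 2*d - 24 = (d - 4)*(d + 6)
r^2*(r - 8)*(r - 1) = r^4 - 9*r^3 + 8*r^2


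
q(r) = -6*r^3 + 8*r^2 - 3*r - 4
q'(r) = -18*r^2 + 16*r - 3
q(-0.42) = -0.88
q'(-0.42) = -12.90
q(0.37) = -4.32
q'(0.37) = 0.46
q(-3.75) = 436.16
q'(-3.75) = -316.12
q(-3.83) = 461.93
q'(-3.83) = -328.32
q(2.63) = -65.70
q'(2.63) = -85.42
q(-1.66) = 50.47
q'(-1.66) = -79.16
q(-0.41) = -1.01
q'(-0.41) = -12.59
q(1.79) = -18.15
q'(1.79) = -32.03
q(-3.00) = 239.00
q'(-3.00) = -213.00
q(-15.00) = 22091.00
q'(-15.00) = -4293.00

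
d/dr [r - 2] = 1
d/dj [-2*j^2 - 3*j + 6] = -4*j - 3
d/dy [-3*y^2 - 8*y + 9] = -6*y - 8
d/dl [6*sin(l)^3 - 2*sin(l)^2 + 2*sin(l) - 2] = 2*(9*sin(l)^2 - 2*sin(l) + 1)*cos(l)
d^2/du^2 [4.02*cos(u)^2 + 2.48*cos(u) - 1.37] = -2.48*cos(u) - 8.04*cos(2*u)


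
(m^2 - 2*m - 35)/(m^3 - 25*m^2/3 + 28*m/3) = 3*(m + 5)/(m*(3*m - 4))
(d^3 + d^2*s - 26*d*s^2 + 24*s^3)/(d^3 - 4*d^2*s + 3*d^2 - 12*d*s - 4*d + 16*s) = (d^2 + 5*d*s - 6*s^2)/(d^2 + 3*d - 4)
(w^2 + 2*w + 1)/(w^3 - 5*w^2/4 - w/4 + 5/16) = 16*(w^2 + 2*w + 1)/(16*w^3 - 20*w^2 - 4*w + 5)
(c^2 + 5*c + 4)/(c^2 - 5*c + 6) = (c^2 + 5*c + 4)/(c^2 - 5*c + 6)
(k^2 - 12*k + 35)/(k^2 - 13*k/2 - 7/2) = 2*(k - 5)/(2*k + 1)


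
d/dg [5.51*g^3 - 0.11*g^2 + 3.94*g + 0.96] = 16.53*g^2 - 0.22*g + 3.94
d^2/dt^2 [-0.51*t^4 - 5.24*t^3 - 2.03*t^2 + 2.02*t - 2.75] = -6.12*t^2 - 31.44*t - 4.06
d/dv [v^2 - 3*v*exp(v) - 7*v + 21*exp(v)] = -3*v*exp(v) + 2*v + 18*exp(v) - 7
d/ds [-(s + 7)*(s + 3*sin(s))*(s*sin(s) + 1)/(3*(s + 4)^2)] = (-(s + 4)*((s + 7)*(s + 3*sin(s))*(s*cos(s) + sin(s)) + (s + 7)*(s*sin(s) + 1)*(3*cos(s) + 1) + (s + 3*sin(s))*(s*sin(s) + 1)) + 2*(s + 7)*(s + 3*sin(s))*(s*sin(s) + 1))/(3*(s + 4)^3)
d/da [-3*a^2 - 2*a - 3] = -6*a - 2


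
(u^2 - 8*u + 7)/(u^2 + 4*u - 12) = (u^2 - 8*u + 7)/(u^2 + 4*u - 12)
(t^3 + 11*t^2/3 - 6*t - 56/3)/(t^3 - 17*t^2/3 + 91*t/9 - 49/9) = 3*(t^2 + 6*t + 8)/(3*t^2 - 10*t + 7)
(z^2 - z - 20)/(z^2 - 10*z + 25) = (z + 4)/(z - 5)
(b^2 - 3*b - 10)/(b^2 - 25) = (b + 2)/(b + 5)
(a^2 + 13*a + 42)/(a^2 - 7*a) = (a^2 + 13*a + 42)/(a*(a - 7))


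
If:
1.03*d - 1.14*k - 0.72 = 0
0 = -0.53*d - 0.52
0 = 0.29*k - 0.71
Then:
No Solution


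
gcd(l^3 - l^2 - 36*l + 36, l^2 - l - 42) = l + 6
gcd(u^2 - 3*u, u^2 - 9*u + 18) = u - 3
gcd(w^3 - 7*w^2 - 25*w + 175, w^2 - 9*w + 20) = w - 5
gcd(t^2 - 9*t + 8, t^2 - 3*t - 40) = t - 8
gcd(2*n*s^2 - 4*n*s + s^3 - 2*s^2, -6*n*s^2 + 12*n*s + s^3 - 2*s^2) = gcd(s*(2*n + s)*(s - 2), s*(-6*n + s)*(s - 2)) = s^2 - 2*s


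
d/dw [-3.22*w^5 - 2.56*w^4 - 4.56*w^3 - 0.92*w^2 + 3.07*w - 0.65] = -16.1*w^4 - 10.24*w^3 - 13.68*w^2 - 1.84*w + 3.07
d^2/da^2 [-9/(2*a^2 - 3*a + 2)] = 18*(4*a^2 - 6*a - (4*a - 3)^2 + 4)/(2*a^2 - 3*a + 2)^3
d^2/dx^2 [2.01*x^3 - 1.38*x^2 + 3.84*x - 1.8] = 12.06*x - 2.76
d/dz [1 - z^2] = -2*z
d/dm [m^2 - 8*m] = 2*m - 8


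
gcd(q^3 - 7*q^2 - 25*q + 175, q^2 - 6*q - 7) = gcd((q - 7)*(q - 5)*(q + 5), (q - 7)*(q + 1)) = q - 7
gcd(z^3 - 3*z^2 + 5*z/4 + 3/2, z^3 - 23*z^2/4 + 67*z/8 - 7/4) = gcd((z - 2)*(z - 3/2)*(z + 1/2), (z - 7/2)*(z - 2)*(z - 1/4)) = z - 2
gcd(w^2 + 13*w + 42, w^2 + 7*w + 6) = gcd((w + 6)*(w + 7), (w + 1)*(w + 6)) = w + 6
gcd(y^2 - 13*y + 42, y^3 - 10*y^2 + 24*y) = y - 6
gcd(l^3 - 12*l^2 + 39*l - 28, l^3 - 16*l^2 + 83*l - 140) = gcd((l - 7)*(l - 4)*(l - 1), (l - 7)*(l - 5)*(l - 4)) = l^2 - 11*l + 28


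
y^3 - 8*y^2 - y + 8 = (y - 8)*(y - 1)*(y + 1)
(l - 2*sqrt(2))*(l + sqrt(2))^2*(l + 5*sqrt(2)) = l^4 + 5*sqrt(2)*l^3 - 6*l^2 - 34*sqrt(2)*l - 40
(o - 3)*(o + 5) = o^2 + 2*o - 15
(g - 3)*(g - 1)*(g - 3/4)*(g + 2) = g^4 - 11*g^3/4 - 7*g^2/2 + 39*g/4 - 9/2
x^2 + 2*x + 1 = (x + 1)^2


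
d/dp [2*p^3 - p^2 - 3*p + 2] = 6*p^2 - 2*p - 3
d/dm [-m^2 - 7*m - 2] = -2*m - 7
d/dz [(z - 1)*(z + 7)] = 2*z + 6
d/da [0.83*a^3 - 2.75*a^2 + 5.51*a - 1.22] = 2.49*a^2 - 5.5*a + 5.51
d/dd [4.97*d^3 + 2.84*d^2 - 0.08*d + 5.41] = 14.91*d^2 + 5.68*d - 0.08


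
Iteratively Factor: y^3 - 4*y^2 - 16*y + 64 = (y - 4)*(y^2 - 16) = (y - 4)^2*(y + 4)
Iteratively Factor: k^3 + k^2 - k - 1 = (k - 1)*(k^2 + 2*k + 1) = (k - 1)*(k + 1)*(k + 1)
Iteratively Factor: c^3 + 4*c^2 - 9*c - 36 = (c + 4)*(c^2 - 9) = (c + 3)*(c + 4)*(c - 3)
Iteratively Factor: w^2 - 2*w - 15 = (w + 3)*(w - 5)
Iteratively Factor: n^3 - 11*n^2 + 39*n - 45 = (n - 3)*(n^2 - 8*n + 15) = (n - 3)^2*(n - 5)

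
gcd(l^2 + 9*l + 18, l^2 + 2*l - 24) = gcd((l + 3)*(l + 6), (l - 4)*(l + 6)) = l + 6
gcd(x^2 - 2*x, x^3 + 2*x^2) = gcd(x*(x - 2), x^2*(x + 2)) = x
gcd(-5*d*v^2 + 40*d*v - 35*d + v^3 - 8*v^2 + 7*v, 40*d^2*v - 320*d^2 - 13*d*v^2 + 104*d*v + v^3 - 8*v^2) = -5*d + v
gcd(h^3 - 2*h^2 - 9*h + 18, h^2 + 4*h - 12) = h - 2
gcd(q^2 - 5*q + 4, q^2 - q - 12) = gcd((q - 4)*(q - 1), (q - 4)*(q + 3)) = q - 4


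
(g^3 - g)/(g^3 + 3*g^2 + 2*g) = (g - 1)/(g + 2)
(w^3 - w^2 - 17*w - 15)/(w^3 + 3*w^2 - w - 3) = (w - 5)/(w - 1)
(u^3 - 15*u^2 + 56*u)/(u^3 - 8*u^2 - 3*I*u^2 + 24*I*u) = (u - 7)/(u - 3*I)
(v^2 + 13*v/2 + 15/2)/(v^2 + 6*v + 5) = (v + 3/2)/(v + 1)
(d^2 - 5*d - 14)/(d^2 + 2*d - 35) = (d^2 - 5*d - 14)/(d^2 + 2*d - 35)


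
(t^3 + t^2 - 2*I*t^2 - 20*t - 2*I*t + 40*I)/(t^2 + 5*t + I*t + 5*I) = (t^2 - 2*t*(2 + I) + 8*I)/(t + I)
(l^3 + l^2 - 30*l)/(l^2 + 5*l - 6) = l*(l - 5)/(l - 1)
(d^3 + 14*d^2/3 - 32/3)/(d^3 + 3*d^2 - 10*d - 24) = (d - 4/3)/(d - 3)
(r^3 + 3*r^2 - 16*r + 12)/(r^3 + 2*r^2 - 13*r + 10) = (r + 6)/(r + 5)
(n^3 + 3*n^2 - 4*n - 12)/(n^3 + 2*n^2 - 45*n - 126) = (n^2 - 4)/(n^2 - n - 42)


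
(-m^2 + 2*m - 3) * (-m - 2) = m^3 - m + 6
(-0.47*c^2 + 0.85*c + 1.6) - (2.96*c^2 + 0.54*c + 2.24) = -3.43*c^2 + 0.31*c - 0.64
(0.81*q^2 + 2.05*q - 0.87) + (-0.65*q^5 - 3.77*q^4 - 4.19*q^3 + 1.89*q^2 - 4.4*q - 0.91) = -0.65*q^5 - 3.77*q^4 - 4.19*q^3 + 2.7*q^2 - 2.35*q - 1.78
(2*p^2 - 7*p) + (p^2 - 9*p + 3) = 3*p^2 - 16*p + 3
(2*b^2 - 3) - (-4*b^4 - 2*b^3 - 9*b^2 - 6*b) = 4*b^4 + 2*b^3 + 11*b^2 + 6*b - 3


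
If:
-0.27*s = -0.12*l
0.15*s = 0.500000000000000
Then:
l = 7.50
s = 3.33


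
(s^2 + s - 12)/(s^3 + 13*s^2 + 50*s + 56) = (s - 3)/(s^2 + 9*s + 14)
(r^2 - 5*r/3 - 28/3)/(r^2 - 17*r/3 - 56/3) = (r - 4)/(r - 8)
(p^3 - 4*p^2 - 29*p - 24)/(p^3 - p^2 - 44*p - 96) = (p + 1)/(p + 4)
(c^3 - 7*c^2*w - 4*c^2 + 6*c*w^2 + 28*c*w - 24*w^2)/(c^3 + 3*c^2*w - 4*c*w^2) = (c^2 - 6*c*w - 4*c + 24*w)/(c*(c + 4*w))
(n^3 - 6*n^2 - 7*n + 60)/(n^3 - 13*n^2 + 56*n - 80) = (n + 3)/(n - 4)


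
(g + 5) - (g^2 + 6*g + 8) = -g^2 - 5*g - 3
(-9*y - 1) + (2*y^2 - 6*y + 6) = 2*y^2 - 15*y + 5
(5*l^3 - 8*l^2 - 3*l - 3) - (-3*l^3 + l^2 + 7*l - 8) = 8*l^3 - 9*l^2 - 10*l + 5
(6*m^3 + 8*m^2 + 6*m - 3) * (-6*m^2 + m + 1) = -36*m^5 - 42*m^4 - 22*m^3 + 32*m^2 + 3*m - 3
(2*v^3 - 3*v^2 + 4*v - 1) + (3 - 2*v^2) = 2*v^3 - 5*v^2 + 4*v + 2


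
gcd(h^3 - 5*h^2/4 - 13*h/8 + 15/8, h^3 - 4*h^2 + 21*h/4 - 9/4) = h^2 - 5*h/2 + 3/2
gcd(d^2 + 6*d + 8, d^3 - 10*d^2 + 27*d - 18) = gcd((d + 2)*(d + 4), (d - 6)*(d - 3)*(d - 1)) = 1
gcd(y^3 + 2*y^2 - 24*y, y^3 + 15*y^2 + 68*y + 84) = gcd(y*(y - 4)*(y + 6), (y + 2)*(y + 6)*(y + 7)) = y + 6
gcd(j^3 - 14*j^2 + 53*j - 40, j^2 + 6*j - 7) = j - 1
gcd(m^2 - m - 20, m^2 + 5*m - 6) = 1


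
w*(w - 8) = w^2 - 8*w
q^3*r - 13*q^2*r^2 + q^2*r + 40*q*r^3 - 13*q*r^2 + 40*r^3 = (q - 8*r)*(q - 5*r)*(q*r + r)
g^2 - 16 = (g - 4)*(g + 4)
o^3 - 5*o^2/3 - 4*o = o*(o - 3)*(o + 4/3)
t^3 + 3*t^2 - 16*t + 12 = (t - 2)*(t - 1)*(t + 6)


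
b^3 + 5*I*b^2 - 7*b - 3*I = (b + I)^2*(b + 3*I)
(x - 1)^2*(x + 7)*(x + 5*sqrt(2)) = x^4 + 5*x^3 + 5*sqrt(2)*x^3 - 13*x^2 + 25*sqrt(2)*x^2 - 65*sqrt(2)*x + 7*x + 35*sqrt(2)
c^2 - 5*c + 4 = (c - 4)*(c - 1)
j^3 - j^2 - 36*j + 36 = (j - 6)*(j - 1)*(j + 6)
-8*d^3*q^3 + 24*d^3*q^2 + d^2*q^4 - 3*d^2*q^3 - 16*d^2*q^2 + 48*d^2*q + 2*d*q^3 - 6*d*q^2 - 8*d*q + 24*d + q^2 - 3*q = (-8*d + q)*(q - 3)*(d*q + 1)^2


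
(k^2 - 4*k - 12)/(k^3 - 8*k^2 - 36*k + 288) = (k + 2)/(k^2 - 2*k - 48)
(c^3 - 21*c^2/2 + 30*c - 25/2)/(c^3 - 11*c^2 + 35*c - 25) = (c - 1/2)/(c - 1)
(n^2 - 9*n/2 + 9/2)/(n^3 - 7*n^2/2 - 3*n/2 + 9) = (2*n - 3)/(2*n^2 - n - 6)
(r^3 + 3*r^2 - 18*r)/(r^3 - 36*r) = (r - 3)/(r - 6)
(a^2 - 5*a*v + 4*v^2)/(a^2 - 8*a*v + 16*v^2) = (-a + v)/(-a + 4*v)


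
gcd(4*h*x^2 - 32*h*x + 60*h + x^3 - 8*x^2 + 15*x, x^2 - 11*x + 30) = x - 5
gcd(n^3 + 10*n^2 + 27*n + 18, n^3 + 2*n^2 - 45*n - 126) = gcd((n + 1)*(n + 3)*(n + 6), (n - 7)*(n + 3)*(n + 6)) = n^2 + 9*n + 18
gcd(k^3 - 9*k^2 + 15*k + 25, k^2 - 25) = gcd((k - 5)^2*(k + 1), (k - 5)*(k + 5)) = k - 5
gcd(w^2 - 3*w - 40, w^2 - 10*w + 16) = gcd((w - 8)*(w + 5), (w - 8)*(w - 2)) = w - 8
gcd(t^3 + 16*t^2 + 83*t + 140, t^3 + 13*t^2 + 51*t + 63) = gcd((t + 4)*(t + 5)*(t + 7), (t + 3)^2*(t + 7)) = t + 7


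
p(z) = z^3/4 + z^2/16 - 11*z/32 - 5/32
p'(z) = 3*z^2/4 + z/8 - 11/32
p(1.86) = 1.03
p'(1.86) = 2.48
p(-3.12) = -6.07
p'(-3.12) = 6.57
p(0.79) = -0.27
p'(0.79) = 0.22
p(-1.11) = -0.04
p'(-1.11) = 0.44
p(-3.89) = -12.59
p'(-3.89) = 10.52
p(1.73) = 0.73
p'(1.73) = 2.12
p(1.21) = -0.04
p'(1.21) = 0.91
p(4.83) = 27.81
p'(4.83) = 17.76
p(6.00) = 54.03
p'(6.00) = 27.41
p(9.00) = 184.06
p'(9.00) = 61.53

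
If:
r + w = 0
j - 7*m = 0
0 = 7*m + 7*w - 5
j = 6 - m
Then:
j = 21/4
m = 3/4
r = 1/28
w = -1/28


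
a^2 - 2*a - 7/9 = (a - 7/3)*(a + 1/3)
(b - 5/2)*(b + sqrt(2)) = b^2 - 5*b/2 + sqrt(2)*b - 5*sqrt(2)/2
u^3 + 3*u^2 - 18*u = u*(u - 3)*(u + 6)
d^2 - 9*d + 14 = (d - 7)*(d - 2)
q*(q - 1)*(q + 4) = q^3 + 3*q^2 - 4*q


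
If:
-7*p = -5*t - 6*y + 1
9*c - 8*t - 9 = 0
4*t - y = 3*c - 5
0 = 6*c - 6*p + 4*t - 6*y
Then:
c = -41/103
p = -139/103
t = -162/103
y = -10/103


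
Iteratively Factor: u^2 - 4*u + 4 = (u - 2)*(u - 2)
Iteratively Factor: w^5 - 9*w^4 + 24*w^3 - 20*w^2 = (w)*(w^4 - 9*w^3 + 24*w^2 - 20*w) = w*(w - 2)*(w^3 - 7*w^2 + 10*w) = w*(w - 2)^2*(w^2 - 5*w) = w*(w - 5)*(w - 2)^2*(w)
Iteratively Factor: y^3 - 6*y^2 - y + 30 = (y - 3)*(y^2 - 3*y - 10) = (y - 5)*(y - 3)*(y + 2)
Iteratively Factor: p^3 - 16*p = (p - 4)*(p^2 + 4*p) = (p - 4)*(p + 4)*(p)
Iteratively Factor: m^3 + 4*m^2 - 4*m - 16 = (m + 4)*(m^2 - 4) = (m + 2)*(m + 4)*(m - 2)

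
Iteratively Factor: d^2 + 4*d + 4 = (d + 2)*(d + 2)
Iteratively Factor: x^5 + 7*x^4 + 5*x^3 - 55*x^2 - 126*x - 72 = (x + 3)*(x^4 + 4*x^3 - 7*x^2 - 34*x - 24) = (x - 3)*(x + 3)*(x^3 + 7*x^2 + 14*x + 8) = (x - 3)*(x + 1)*(x + 3)*(x^2 + 6*x + 8) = (x - 3)*(x + 1)*(x + 2)*(x + 3)*(x + 4)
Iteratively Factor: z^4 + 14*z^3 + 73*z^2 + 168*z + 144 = (z + 3)*(z^3 + 11*z^2 + 40*z + 48) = (z + 3)*(z + 4)*(z^2 + 7*z + 12) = (z + 3)^2*(z + 4)*(z + 4)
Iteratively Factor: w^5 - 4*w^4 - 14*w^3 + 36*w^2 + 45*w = (w + 1)*(w^4 - 5*w^3 - 9*w^2 + 45*w) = (w + 1)*(w + 3)*(w^3 - 8*w^2 + 15*w) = (w - 5)*(w + 1)*(w + 3)*(w^2 - 3*w) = w*(w - 5)*(w + 1)*(w + 3)*(w - 3)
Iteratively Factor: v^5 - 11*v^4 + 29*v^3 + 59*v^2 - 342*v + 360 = (v - 2)*(v^4 - 9*v^3 + 11*v^2 + 81*v - 180) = (v - 2)*(v + 3)*(v^3 - 12*v^2 + 47*v - 60) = (v - 4)*(v - 2)*(v + 3)*(v^2 - 8*v + 15) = (v - 4)*(v - 3)*(v - 2)*(v + 3)*(v - 5)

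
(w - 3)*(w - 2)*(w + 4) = w^3 - w^2 - 14*w + 24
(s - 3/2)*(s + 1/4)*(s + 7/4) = s^3 + s^2/2 - 41*s/16 - 21/32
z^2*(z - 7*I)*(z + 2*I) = z^4 - 5*I*z^3 + 14*z^2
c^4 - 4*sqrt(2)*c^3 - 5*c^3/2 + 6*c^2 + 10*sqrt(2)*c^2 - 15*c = c*(c - 5/2)*(c - 3*sqrt(2))*(c - sqrt(2))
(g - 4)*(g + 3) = g^2 - g - 12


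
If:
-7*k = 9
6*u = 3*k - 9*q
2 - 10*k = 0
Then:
No Solution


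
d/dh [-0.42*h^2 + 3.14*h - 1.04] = 3.14 - 0.84*h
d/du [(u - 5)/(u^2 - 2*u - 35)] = (u^2 - 2*u - 2*(u - 5)*(u - 1) - 35)/(-u^2 + 2*u + 35)^2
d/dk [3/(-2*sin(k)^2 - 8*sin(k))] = 3*(sin(k) + 2)*cos(k)/((sin(k) + 4)^2*sin(k)^2)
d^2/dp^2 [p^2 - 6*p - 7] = 2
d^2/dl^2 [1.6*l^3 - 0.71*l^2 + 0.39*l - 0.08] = 9.6*l - 1.42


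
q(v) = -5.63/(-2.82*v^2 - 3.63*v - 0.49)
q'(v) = -5.63*(5.64*v + 3.63)/(-2.82*v^2 - 3.63*v - 0.49)^2 = (-31.7532*v - 20.4369)/(2.82*v^2 + 3.63*v + 0.49)^2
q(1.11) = 0.70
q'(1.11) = -0.87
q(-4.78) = 0.12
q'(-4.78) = 0.06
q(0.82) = 1.05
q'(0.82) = -1.62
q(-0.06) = 19.94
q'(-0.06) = -232.45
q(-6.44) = 0.06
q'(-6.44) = 0.02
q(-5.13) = 0.10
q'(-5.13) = 0.05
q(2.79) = 0.17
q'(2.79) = -0.10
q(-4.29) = 0.15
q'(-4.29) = 0.09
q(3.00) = 0.15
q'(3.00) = -0.09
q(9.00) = 0.02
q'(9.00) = -0.00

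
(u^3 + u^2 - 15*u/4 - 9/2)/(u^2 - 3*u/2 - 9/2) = (u^2 - u/2 - 3)/(u - 3)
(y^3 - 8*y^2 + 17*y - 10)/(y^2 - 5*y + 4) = (y^2 - 7*y + 10)/(y - 4)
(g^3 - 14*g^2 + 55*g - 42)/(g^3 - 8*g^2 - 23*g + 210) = (g - 1)/(g + 5)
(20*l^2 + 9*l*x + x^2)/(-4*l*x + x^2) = (20*l^2 + 9*l*x + x^2)/(x*(-4*l + x))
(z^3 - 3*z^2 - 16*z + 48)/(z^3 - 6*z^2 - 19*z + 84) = (z - 4)/(z - 7)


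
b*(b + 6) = b^2 + 6*b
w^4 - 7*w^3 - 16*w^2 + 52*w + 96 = (w - 8)*(w - 3)*(w + 2)^2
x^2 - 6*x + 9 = (x - 3)^2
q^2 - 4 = (q - 2)*(q + 2)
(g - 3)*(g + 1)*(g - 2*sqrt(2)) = g^3 - 2*sqrt(2)*g^2 - 2*g^2 - 3*g + 4*sqrt(2)*g + 6*sqrt(2)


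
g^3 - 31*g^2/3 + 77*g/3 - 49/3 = (g - 7)*(g - 7/3)*(g - 1)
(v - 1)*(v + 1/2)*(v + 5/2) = v^3 + 2*v^2 - 7*v/4 - 5/4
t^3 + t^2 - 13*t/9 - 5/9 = (t - 1)*(t + 1/3)*(t + 5/3)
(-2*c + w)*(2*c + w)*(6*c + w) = -24*c^3 - 4*c^2*w + 6*c*w^2 + w^3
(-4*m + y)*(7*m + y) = -28*m^2 + 3*m*y + y^2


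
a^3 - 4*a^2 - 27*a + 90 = (a - 6)*(a - 3)*(a + 5)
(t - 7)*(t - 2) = t^2 - 9*t + 14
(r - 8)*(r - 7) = r^2 - 15*r + 56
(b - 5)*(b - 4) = b^2 - 9*b + 20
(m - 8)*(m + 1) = m^2 - 7*m - 8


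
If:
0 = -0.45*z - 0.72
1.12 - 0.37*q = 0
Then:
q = 3.03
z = -1.60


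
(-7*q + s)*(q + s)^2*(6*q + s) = -42*q^4 - 85*q^3*s - 43*q^2*s^2 + q*s^3 + s^4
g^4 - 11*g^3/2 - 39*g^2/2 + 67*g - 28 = (g - 7)*(g - 2)*(g - 1/2)*(g + 4)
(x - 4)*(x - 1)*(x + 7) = x^3 + 2*x^2 - 31*x + 28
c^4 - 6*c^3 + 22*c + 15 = (c - 5)*(c - 3)*(c + 1)^2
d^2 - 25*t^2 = (d - 5*t)*(d + 5*t)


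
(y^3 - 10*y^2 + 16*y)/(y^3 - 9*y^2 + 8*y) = (y - 2)/(y - 1)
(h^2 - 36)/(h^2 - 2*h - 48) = (h - 6)/(h - 8)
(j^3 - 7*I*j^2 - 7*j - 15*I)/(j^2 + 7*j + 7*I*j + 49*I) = (j^3 - 7*I*j^2 - 7*j - 15*I)/(j^2 + 7*j*(1 + I) + 49*I)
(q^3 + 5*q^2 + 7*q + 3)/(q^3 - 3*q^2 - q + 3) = (q^2 + 4*q + 3)/(q^2 - 4*q + 3)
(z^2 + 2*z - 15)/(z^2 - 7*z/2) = 2*(z^2 + 2*z - 15)/(z*(2*z - 7))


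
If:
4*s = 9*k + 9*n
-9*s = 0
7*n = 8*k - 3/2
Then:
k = 1/10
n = -1/10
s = 0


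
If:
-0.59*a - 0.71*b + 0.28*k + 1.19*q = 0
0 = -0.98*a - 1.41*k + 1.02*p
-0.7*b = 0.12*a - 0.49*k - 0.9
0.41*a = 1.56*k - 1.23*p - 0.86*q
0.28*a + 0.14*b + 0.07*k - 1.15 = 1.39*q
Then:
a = 6.99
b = -33.24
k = -47.61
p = -59.11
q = -5.17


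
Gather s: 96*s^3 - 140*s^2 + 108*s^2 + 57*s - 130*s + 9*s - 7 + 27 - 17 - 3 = 96*s^3 - 32*s^2 - 64*s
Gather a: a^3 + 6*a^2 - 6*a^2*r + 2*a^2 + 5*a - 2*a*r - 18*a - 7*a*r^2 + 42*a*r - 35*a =a^3 + a^2*(8 - 6*r) + a*(-7*r^2 + 40*r - 48)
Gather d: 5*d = 5*d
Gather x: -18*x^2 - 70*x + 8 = -18*x^2 - 70*x + 8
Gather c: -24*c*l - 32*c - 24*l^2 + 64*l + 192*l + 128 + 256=c*(-24*l - 32) - 24*l^2 + 256*l + 384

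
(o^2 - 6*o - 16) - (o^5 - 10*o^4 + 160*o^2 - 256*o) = -o^5 + 10*o^4 - 159*o^2 + 250*o - 16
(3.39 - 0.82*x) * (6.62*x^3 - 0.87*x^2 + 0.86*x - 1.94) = -5.4284*x^4 + 23.1552*x^3 - 3.6545*x^2 + 4.5062*x - 6.5766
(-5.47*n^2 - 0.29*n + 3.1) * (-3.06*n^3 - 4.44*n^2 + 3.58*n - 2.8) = 16.7382*n^5 + 25.1742*n^4 - 27.781*n^3 + 0.513799999999998*n^2 + 11.91*n - 8.68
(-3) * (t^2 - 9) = 27 - 3*t^2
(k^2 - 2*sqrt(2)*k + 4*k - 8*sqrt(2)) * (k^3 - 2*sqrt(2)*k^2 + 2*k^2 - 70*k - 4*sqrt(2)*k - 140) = k^5 - 4*sqrt(2)*k^4 + 6*k^4 - 54*k^3 - 24*sqrt(2)*k^3 - 372*k^2 + 108*sqrt(2)*k^2 - 496*k + 840*sqrt(2)*k + 1120*sqrt(2)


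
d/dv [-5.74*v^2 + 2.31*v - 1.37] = 2.31 - 11.48*v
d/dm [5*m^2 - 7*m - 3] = 10*m - 7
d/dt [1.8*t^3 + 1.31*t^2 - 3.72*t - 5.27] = 5.4*t^2 + 2.62*t - 3.72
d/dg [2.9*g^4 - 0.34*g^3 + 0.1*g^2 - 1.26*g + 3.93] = 11.6*g^3 - 1.02*g^2 + 0.2*g - 1.26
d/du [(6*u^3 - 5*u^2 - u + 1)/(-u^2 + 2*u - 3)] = (-6*u^4 + 24*u^3 - 65*u^2 + 32*u + 1)/(u^4 - 4*u^3 + 10*u^2 - 12*u + 9)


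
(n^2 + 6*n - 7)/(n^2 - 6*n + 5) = (n + 7)/(n - 5)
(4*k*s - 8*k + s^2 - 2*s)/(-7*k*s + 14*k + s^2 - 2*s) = (4*k + s)/(-7*k + s)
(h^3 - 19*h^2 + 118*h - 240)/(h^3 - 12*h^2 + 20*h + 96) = (h - 5)/(h + 2)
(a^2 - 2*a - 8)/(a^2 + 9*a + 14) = (a - 4)/(a + 7)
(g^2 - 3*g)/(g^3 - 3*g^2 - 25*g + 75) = g/(g^2 - 25)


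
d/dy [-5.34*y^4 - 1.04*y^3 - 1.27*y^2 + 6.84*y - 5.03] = -21.36*y^3 - 3.12*y^2 - 2.54*y + 6.84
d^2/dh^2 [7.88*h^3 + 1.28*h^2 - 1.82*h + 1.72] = 47.28*h + 2.56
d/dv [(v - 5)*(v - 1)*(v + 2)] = 3*v^2 - 8*v - 7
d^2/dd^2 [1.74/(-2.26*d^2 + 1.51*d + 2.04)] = (-17.774448*d^2 + 11.875848*d + 1.74*(4.52*d - 1.51)*(9.04*d - 3.02) + 16.044192)/(-2.26*d^2 + 1.51*d + 2.04)^3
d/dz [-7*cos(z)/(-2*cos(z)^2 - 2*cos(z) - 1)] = 7*sin(z)*cos(2*z)/(2*cos(z) + cos(2*z) + 2)^2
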